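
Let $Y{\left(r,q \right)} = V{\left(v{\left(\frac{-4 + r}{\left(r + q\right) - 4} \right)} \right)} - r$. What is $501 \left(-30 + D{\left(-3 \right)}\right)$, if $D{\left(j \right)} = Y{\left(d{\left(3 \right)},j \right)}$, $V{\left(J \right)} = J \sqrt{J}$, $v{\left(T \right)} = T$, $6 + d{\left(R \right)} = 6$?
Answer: $-15030 + \frac{4008 \sqrt{7}}{49} \approx -14814.0$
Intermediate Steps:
$d{\left(R \right)} = 0$ ($d{\left(R \right)} = -6 + 6 = 0$)
$V{\left(J \right)} = J^{\frac{3}{2}}$
$Y{\left(r,q \right)} = \left(\frac{-4 + r}{-4 + q + r}\right)^{\frac{3}{2}} - r$ ($Y{\left(r,q \right)} = \left(\frac{-4 + r}{\left(r + q\right) - 4}\right)^{\frac{3}{2}} - r = \left(\frac{-4 + r}{\left(q + r\right) - 4}\right)^{\frac{3}{2}} - r = \left(\frac{-4 + r}{-4 + q + r}\right)^{\frac{3}{2}} - r$)
$D{\left(j \right)} = 8 \left(- \frac{1}{-4 + j}\right)^{\frac{3}{2}}$ ($D{\left(j \right)} = \left(\frac{-4 + 0}{-4 + j + 0}\right)^{\frac{3}{2}} - 0 = \left(\frac{1}{-4 + j} \left(-4\right)\right)^{\frac{3}{2}} + 0 = \left(- \frac{4}{-4 + j}\right)^{\frac{3}{2}} + 0 = 8 \left(- \frac{1}{-4 + j}\right)^{\frac{3}{2}} + 0 = 8 \left(- \frac{1}{-4 + j}\right)^{\frac{3}{2}}$)
$501 \left(-30 + D{\left(-3 \right)}\right) = 501 \left(-30 + 8 \left(- \frac{1}{-4 - 3}\right)^{\frac{3}{2}}\right) = 501 \left(-30 + 8 \left(- \frac{1}{-7}\right)^{\frac{3}{2}}\right) = 501 \left(-30 + 8 \left(\left(-1\right) \left(- \frac{1}{7}\right)\right)^{\frac{3}{2}}\right) = 501 \left(-30 + \frac{8}{7 \sqrt{7}}\right) = 501 \left(-30 + 8 \frac{\sqrt{7}}{49}\right) = 501 \left(-30 + \frac{8 \sqrt{7}}{49}\right) = -15030 + \frac{4008 \sqrt{7}}{49}$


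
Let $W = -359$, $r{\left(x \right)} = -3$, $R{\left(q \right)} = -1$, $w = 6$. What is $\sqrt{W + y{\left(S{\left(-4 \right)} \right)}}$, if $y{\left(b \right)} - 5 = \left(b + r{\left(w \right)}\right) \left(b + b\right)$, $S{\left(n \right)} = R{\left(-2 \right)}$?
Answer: $i \sqrt{346} \approx 18.601 i$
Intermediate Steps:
$S{\left(n \right)} = -1$
$y{\left(b \right)} = 5 + 2 b \left(-3 + b\right)$ ($y{\left(b \right)} = 5 + \left(b - 3\right) \left(b + b\right) = 5 + \left(-3 + b\right) 2 b = 5 + 2 b \left(-3 + b\right)$)
$\sqrt{W + y{\left(S{\left(-4 \right)} \right)}} = \sqrt{-359 + \left(5 - -6 + 2 \left(-1\right)^{2}\right)} = \sqrt{-359 + \left(5 + 6 + 2 \cdot 1\right)} = \sqrt{-359 + \left(5 + 6 + 2\right)} = \sqrt{-359 + 13} = \sqrt{-346} = i \sqrt{346}$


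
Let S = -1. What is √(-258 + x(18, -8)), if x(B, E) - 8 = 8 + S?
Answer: 9*I*√3 ≈ 15.588*I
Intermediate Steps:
x(B, E) = 15 (x(B, E) = 8 + (8 - 1) = 8 + 7 = 15)
√(-258 + x(18, -8)) = √(-258 + 15) = √(-243) = 9*I*√3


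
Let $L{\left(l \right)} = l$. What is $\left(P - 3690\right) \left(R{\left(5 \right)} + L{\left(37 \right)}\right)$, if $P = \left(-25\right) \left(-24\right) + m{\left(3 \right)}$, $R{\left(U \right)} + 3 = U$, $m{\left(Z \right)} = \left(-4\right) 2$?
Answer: $-120822$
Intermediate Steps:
$m{\left(Z \right)} = -8$
$R{\left(U \right)} = -3 + U$
$P = 592$ ($P = \left(-25\right) \left(-24\right) - 8 = 600 - 8 = 592$)
$\left(P - 3690\right) \left(R{\left(5 \right)} + L{\left(37 \right)}\right) = \left(592 - 3690\right) \left(\left(-3 + 5\right) + 37\right) = - 3098 \left(2 + 37\right) = \left(-3098\right) 39 = -120822$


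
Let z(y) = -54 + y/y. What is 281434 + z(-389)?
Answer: 281381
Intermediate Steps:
z(y) = -53 (z(y) = -54 + 1 = -53)
281434 + z(-389) = 281434 - 53 = 281381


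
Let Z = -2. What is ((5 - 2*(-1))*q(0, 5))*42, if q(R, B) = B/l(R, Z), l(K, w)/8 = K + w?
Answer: -735/8 ≈ -91.875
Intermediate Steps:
l(K, w) = 8*K + 8*w (l(K, w) = 8*(K + w) = 8*K + 8*w)
q(R, B) = B/(-16 + 8*R) (q(R, B) = B/(8*R + 8*(-2)) = B/(8*R - 16) = B/(-16 + 8*R))
((5 - 2*(-1))*q(0, 5))*42 = ((5 - 2*(-1))*((⅛)*5/(-2 + 0)))*42 = ((5 + 2)*((⅛)*5/(-2)))*42 = (7*((⅛)*5*(-½)))*42 = (7*(-5/16))*42 = -35/16*42 = -735/8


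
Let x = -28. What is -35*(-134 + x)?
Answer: 5670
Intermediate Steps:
-35*(-134 + x) = -35*(-134 - 28) = -35*(-162) = 5670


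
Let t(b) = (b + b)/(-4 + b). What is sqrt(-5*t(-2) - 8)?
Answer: I*sqrt(102)/3 ≈ 3.3665*I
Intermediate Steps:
t(b) = 2*b/(-4 + b) (t(b) = (2*b)/(-4 + b) = 2*b/(-4 + b))
sqrt(-5*t(-2) - 8) = sqrt(-10*(-2)/(-4 - 2) - 8) = sqrt(-10*(-2)/(-6) - 8) = sqrt(-10*(-2)*(-1)/6 - 8) = sqrt(-5*2/3 - 8) = sqrt(-10/3 - 8) = sqrt(-34/3) = I*sqrt(102)/3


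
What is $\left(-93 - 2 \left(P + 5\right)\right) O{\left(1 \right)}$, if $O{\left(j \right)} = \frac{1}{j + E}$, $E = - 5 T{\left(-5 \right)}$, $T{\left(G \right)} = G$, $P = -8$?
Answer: $- \frac{87}{26} \approx -3.3462$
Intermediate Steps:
$E = 25$ ($E = \left(-5\right) \left(-5\right) = 25$)
$O{\left(j \right)} = \frac{1}{25 + j}$ ($O{\left(j \right)} = \frac{1}{j + 25} = \frac{1}{25 + j}$)
$\left(-93 - 2 \left(P + 5\right)\right) O{\left(1 \right)} = \frac{-93 - 2 \left(-8 + 5\right)}{25 + 1} = \frac{-93 - -6}{26} = \left(-93 + 6\right) \frac{1}{26} = \left(-87\right) \frac{1}{26} = - \frac{87}{26}$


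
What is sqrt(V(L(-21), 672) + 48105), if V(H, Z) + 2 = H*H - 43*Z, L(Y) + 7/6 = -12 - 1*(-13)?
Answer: sqrt(691453)/6 ≈ 138.59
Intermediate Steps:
L(Y) = -1/6 (L(Y) = -7/6 + (-12 - 1*(-13)) = -7/6 + (-12 + 13) = -7/6 + 1 = -1/6)
V(H, Z) = -2 + H**2 - 43*Z (V(H, Z) = -2 + (H*H - 43*Z) = -2 + (H**2 - 43*Z) = -2 + H**2 - 43*Z)
sqrt(V(L(-21), 672) + 48105) = sqrt((-2 + (-1/6)**2 - 43*672) + 48105) = sqrt((-2 + 1/36 - 28896) + 48105) = sqrt(-1040327/36 + 48105) = sqrt(691453/36) = sqrt(691453)/6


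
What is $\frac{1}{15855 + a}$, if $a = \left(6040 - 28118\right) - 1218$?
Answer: $- \frac{1}{7441} \approx -0.00013439$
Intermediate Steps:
$a = -23296$ ($a = -22078 - 1218 = -23296$)
$\frac{1}{15855 + a} = \frac{1}{15855 - 23296} = \frac{1}{-7441} = - \frac{1}{7441}$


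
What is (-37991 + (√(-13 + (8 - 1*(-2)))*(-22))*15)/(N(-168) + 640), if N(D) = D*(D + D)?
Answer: -37991/57088 - 165*I*√3/28544 ≈ -0.66548 - 0.010012*I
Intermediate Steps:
N(D) = 2*D² (N(D) = D*(2*D) = 2*D²)
(-37991 + (√(-13 + (8 - 1*(-2)))*(-22))*15)/(N(-168) + 640) = (-37991 + (√(-13 + (8 - 1*(-2)))*(-22))*15)/(2*(-168)² + 640) = (-37991 + (√(-13 + (8 + 2))*(-22))*15)/(2*28224 + 640) = (-37991 + (√(-13 + 10)*(-22))*15)/(56448 + 640) = (-37991 + (√(-3)*(-22))*15)/57088 = (-37991 + ((I*√3)*(-22))*15)*(1/57088) = (-37991 - 22*I*√3*15)*(1/57088) = (-37991 - 330*I*√3)*(1/57088) = -37991/57088 - 165*I*√3/28544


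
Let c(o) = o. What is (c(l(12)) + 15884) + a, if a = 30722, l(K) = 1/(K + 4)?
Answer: 745697/16 ≈ 46606.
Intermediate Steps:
l(K) = 1/(4 + K)
(c(l(12)) + 15884) + a = (1/(4 + 12) + 15884) + 30722 = (1/16 + 15884) + 30722 = 254145/16 + 30722 = 745697/16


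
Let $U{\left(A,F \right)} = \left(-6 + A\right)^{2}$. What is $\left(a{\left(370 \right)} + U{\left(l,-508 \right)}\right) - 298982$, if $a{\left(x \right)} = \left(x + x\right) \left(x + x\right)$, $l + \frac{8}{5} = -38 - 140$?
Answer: $\frac{7076634}{25} \approx 2.8307 \cdot 10^{5}$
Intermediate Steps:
$l = - \frac{898}{5}$ ($l = - \frac{8}{5} - 178 = - \frac{898}{5} \approx -179.6$)
$a{\left(x \right)} = 4 x^{2}$ ($a{\left(x \right)} = 2 x 2 x = 4 x^{2}$)
$\left(a{\left(370 \right)} + U{\left(l,-508 \right)}\right) - 298982 = \left(4 \cdot 370^{2} + \left(-6 - \frac{898}{5}\right)^{2}\right) - 298982 = \left(4 \cdot 136900 + \left(- \frac{928}{5}\right)^{2}\right) - 298982 = \left(547600 + \frac{861184}{25}\right) - 298982 = \frac{14551184}{25} - 298982 = \frac{7076634}{25}$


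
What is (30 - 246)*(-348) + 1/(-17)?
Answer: 1277855/17 ≈ 75168.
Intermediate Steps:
(30 - 246)*(-348) + 1/(-17) = -216*(-348) - 1/17 = 75168 - 1/17 = 1277855/17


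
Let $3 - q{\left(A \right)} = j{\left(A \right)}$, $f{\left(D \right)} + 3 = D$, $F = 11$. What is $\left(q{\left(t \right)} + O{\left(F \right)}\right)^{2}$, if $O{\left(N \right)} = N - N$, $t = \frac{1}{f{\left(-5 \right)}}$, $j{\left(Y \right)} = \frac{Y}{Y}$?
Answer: $4$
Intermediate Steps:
$f{\left(D \right)} = -3 + D$
$j{\left(Y \right)} = 1$
$t = - \frac{1}{8}$ ($t = \frac{1}{-3 - 5} = \frac{1}{-8} = - \frac{1}{8} \approx -0.125$)
$O{\left(N \right)} = 0$
$q{\left(A \right)} = 2$ ($q{\left(A \right)} = 3 - 1 = 2$)
$\left(q{\left(t \right)} + O{\left(F \right)}\right)^{2} = \left(2 + 0\right)^{2} = 2^{2} = 4$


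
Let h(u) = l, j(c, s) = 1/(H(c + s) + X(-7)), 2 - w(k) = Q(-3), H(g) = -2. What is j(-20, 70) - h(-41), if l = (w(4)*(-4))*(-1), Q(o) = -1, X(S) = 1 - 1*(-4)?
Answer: -35/3 ≈ -11.667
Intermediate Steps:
X(S) = 5 (X(S) = 1 + 4 = 5)
w(k) = 3 (w(k) = 2 - 1*(-1) = 2 + 1 = 3)
j(c, s) = 1/3 (j(c, s) = 1/(-2 + 5) = 1/3)
l = 12 (l = (3*(-4))*(-1) = -12*(-1) = 12)
h(u) = 12
j(-20, 70) - h(-41) = 1/3 - 1*12 = 1/3 - 12 = -35/3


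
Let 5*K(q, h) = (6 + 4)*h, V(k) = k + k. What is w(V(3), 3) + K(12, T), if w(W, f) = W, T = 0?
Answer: 6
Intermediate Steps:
V(k) = 2*k
K(q, h) = 2*h (K(q, h) = ((6 + 4)*h)/5 = (10*h)/5 = 2*h)
w(V(3), 3) + K(12, T) = 2*3 + 2*0 = 6 + 0 = 6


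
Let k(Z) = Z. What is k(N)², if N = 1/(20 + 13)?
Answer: 1/1089 ≈ 0.00091827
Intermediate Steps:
N = 1/33 ≈ 0.030303
k(N)² = (1/33)² = 1/1089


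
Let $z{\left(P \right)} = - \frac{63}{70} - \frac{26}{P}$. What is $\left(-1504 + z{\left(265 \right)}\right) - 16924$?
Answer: $- \frac{9767369}{530} \approx -18429.0$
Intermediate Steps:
$z{\left(P \right)} = - \frac{9}{10} - \frac{26}{P}$ ($z{\left(P \right)} = \left(-63\right) \frac{1}{70} - \frac{26}{P} = - \frac{9}{10} - \frac{26}{P}$)
$\left(-1504 + z{\left(265 \right)}\right) - 16924 = \left(-1504 - \left(\frac{9}{10} + \frac{26}{265}\right)\right) - 16924 = \left(-1504 - \frac{529}{530}\right) - 16924 = - \frac{797649}{530} - 16924 = - \frac{9767369}{530}$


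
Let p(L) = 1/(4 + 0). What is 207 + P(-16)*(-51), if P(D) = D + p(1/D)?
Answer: 4041/4 ≈ 1010.3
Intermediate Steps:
p(L) = ¼ (p(L) = 1/4 = ¼)
P(D) = ¼ + D (P(D) = D + ¼ = ¼ + D)
207 + P(-16)*(-51) = 207 + (¼ - 16)*(-51) = 207 - 63/4*(-51) = 207 + 3213/4 = 4041/4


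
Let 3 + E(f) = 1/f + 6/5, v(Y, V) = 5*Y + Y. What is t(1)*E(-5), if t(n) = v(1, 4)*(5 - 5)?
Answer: 0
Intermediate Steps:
v(Y, V) = 6*Y
E(f) = -9/5 + 1/f (E(f) = -3 + (1/f + 6/5) = -3 + (6/5 + 1/f) = -9/5 + 1/f)
t(n) = 0 (t(n) = (6*1)*(5 - 5) = 6*0 = 0)
t(1)*E(-5) = 0*(-9/5 + 1/(-5)) = 0*(-9/5 - 1/5) = 0*(-2) = 0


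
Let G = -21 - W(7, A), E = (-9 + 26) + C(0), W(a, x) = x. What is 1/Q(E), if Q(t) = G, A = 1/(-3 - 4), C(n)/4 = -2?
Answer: -7/146 ≈ -0.047945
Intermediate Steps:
C(n) = -8 (C(n) = 4*(-2) = -8)
A = -1/7 (A = 1/(-7) = -1/7 ≈ -0.14286)
E = 9 (E = (-9 + 26) - 8 = 17 - 8 = 9)
G = -146/7 (G = -21 - 1*(-1/7) = -21 + 1/7 = -146/7 ≈ -20.857)
Q(t) = -146/7
1/Q(E) = 1/(-146/7) = -7/146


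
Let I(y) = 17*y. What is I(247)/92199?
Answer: 4199/92199 ≈ 0.045543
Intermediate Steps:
I(247)/92199 = (17*247)/92199 = 4199*(1/92199) = 4199/92199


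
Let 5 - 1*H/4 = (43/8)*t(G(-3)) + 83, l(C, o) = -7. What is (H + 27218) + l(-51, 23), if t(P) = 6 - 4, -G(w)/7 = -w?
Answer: 26856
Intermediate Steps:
G(w) = 7*w (G(w) = -(-7)*w = 7*w)
t(P) = 2
H = -355 (H = 20 - 4*((43/8)*2 + 83) = 20 - 4*(43/4 + 83) = 20 - 4*375/4 = 20 - 375 = -355)
(H + 27218) + l(-51, 23) = (-355 + 27218) - 7 = 26863 - 7 = 26856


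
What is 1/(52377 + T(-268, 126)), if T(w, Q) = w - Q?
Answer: 1/51983 ≈ 1.9237e-5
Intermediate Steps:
1/(52377 + T(-268, 126)) = 1/(52377 + (-268 - 1*126)) = 1/(52377 + (-268 - 126)) = 1/(52377 - 394) = 1/51983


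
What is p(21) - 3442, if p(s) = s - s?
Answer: -3442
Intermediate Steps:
p(s) = 0
p(21) - 3442 = 0 - 3442 = -3442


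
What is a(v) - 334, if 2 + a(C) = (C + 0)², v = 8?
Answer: -272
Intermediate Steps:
a(C) = -2 + C² (a(C) = -2 + (C + 0)² = -2 + C²)
a(v) - 334 = (-2 + 8²) - 334 = (-2 + 64) - 334 = 62 - 334 = -272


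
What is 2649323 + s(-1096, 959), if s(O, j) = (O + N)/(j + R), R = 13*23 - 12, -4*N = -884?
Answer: 471579369/178 ≈ 2.6493e+6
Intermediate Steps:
N = 221 (N = -¼*(-884) = 221)
R = 287 (R = 299 - 12 = 287)
s(O, j) = (221 + O)/(287 + j) (s(O, j) = (O + 221)/(j + 287) = (221 + O)/(287 + j))
2649323 + s(-1096, 959) = 2649323 + (221 - 1096)/(287 + 959) = 2649323 - 875/1246 = 2649323 + (1/1246)*(-875) = 2649323 - 125/178 = 471579369/178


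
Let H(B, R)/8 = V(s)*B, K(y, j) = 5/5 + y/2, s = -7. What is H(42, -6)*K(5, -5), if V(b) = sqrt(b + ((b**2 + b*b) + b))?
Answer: 2352*sqrt(21) ≈ 10778.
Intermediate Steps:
K(y, j) = 1 + y/2 (K(y, j) = 5*(1/5) + y*(1/2) = 1 + y/2)
V(b) = sqrt(2*b + 2*b**2) (V(b) = sqrt(b + ((b**2 + b**2) + b)) = sqrt(b + (2*b**2 + b)) = sqrt(b + (b + 2*b**2)) = sqrt(2*b + 2*b**2))
H(B, R) = 16*B*sqrt(21) (H(B, R) = 8*((sqrt(2)*sqrt(-7*(1 - 7)))*B) = 8*((sqrt(2)*sqrt(-7*(-6)))*B) = 8*((sqrt(2)*sqrt(42))*B) = 8*((2*sqrt(21))*B) = 8*(2*B*sqrt(21)) = 16*B*sqrt(21))
H(42, -6)*K(5, -5) = (16*42*sqrt(21))*(1 + (1/2)*5) = (672*sqrt(21))*(1 + 5/2) = (672*sqrt(21))*(7/2) = 2352*sqrt(21)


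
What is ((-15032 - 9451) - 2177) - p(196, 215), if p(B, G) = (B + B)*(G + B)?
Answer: -187772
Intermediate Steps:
p(B, G) = 2*B*(B + G) (p(B, G) = (2*B)*(B + G) = 2*B*(B + G))
((-15032 - 9451) - 2177) - p(196, 215) = ((-15032 - 9451) - 2177) - 2*196*(196 + 215) = (-24483 - 2177) - 2*196*411 = -26660 - 1*161112 = -26660 - 161112 = -187772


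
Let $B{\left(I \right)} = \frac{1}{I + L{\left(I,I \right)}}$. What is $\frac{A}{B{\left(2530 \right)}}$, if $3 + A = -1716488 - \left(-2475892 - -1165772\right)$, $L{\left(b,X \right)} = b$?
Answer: $-2056237260$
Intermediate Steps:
$A = -406371$ ($A = -3 - \left(-759404 + 1165772\right) = -3 - 406368 = -406371$)
$B{\left(I \right)} = \frac{1}{2 I}$ ($B{\left(I \right)} = \frac{1}{I + I} = \frac{1}{2 I}$)
$\frac{A}{B{\left(2530 \right)}} = - \frac{406371}{\frac{1}{2} \cdot \frac{1}{2530}} = - 406371 \frac{1}{\frac{1}{5060}} = \left(-406371\right) 5060 = -2056237260$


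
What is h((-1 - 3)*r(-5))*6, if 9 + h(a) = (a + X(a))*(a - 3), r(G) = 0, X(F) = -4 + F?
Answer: 18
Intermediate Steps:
h(a) = -9 + (-4 + 2*a)*(-3 + a) (h(a) = -9 + (a + (-4 + a))*(a - 3) = -9 + (-4 + 2*a)*(-3 + a))
h((-1 - 3)*r(-5))*6 = (3 - 10*(-1 - 3)*0 + 2*((-1 - 3)*0)**2)*6 = (3 - (-40)*0 + 2*(-4*0)**2)*6 = (3 - 10*0 + 2*0**2)*6 = (3 + 0 + 2*0)*6 = (3 + 0 + 0)*6 = 3*6 = 18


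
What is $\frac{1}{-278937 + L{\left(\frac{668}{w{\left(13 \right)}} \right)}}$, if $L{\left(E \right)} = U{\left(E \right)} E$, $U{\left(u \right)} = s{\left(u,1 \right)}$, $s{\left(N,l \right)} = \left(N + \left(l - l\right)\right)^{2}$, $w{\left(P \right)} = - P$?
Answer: $- \frac{2197}{910902221} \approx -2.4119 \cdot 10^{-6}$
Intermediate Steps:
$s{\left(N,l \right)} = N^{2}$ ($s{\left(N,l \right)} = \left(N + 0\right)^{2} = N^{2}$)
$U{\left(u \right)} = u^{2}$
$L{\left(E \right)} = E^{3}$ ($L{\left(E \right)} = E^{2} E = E^{3}$)
$\frac{1}{-278937 + L{\left(\frac{668}{w{\left(13 \right)}} \right)}} = \frac{1}{-278937 + \left(\frac{668}{\left(-1\right) 13}\right)^{3}} = \frac{1}{-278937 + \left(\frac{668}{-13}\right)^{3}} = \frac{1}{-278937 + \left(668 \left(- \frac{1}{13}\right)\right)^{3}} = \frac{1}{-278937 + \left(- \frac{668}{13}\right)^{3}} = \frac{1}{-278937 - \frac{298077632}{2197}} = \frac{1}{- \frac{910902221}{2197}} = - \frac{2197}{910902221}$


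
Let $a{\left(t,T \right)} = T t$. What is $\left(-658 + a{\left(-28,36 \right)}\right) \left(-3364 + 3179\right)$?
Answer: $308210$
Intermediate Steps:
$\left(-658 + a{\left(-28,36 \right)}\right) \left(-3364 + 3179\right) = \left(-658 + 36 \left(-28\right)\right) \left(-3364 + 3179\right) = \left(-658 - 1008\right) \left(-185\right) = \left(-1666\right) \left(-185\right) = 308210$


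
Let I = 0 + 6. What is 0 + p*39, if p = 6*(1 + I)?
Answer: 1638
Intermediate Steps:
I = 6
p = 42 (p = 6*(1 + 6) = 6*7 = 42)
0 + p*39 = 0 + 42*39 = 0 + 1638 = 1638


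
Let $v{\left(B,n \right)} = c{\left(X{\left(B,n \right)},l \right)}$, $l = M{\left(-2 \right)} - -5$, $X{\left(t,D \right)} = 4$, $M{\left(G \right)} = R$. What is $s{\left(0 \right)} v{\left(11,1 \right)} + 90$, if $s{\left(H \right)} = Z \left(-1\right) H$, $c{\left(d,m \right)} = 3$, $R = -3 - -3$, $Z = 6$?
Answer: $90$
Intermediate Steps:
$R = 0$ ($R = -3 + 3 = 0$)
$M{\left(G \right)} = 0$
$l = 5$ ($l = 0 - -5 = 0 + 5 = 5$)
$v{\left(B,n \right)} = 3$
$s{\left(H \right)} = - 6 H$ ($s{\left(H \right)} = 6 \left(-1\right) H = - 6 H$)
$s{\left(0 \right)} v{\left(11,1 \right)} + 90 = \left(-6\right) 0 \cdot 3 + 90 = 0 \cdot 3 + 90 = 0 + 90 = 90$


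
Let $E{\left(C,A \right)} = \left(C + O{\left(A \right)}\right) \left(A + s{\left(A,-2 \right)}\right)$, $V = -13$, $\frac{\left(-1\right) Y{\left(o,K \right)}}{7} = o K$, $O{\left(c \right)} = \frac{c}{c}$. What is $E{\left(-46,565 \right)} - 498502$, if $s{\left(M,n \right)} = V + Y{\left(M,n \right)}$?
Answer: $-879292$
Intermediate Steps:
$O{\left(c \right)} = 1$
$Y{\left(o,K \right)} = - 7 K o$ ($Y{\left(o,K \right)} = - 7 o K = - 7 K o$)
$s{\left(M,n \right)} = -13 - 7 M n$ ($s{\left(M,n \right)} = -13 - 7 n M = -13 - 7 M n$)
$E{\left(C,A \right)} = \left(1 + C\right) \left(-13 + 15 A\right)$ ($E{\left(C,A \right)} = \left(C + 1\right) \left(A - \left(13 + 7 A \left(-2\right)\right)\right) = \left(1 + C\right) \left(A + \left(-13 + 14 A\right)\right) = \left(1 + C\right) \left(-13 + 15 A\right)$)
$E{\left(-46,565 \right)} - 498502 = \left(-13 - -598 + 15 \cdot 565 + 15 \cdot 565 \left(-46\right)\right) - 498502 = \left(-13 + 598 + 8475 - 389850\right) - 498502 = -380790 - 498502 = -879292$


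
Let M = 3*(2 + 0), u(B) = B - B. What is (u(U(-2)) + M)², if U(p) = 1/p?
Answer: 36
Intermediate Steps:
u(B) = 0
M = 6 (M = 3*2 = 6)
(u(U(-2)) + M)² = (0 + 6)² = 6² = 36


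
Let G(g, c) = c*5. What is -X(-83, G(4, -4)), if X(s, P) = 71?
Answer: -71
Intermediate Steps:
G(g, c) = 5*c
-X(-83, G(4, -4)) = -1*71 = -71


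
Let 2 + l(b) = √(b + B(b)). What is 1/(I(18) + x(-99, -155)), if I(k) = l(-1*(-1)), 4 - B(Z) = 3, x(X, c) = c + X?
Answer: -128/32767 - √2/65534 ≈ -0.0039279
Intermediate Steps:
x(X, c) = X + c
B(Z) = 1 (B(Z) = 4 - 1*3 = 4 - 3 = 1)
l(b) = -2 + √(1 + b) (l(b) = -2 + √(b + 1) = -2 + √(1 + b))
I(k) = -2 + √2 (I(k) = -2 + √(1 - 1*(-1)) = -2 + √(1 + 1) = -2 + √2)
1/(I(18) + x(-99, -155)) = 1/((-2 + √2) + (-99 - 155)) = 1/((-2 + √2) - 254) = 1/(-256 + √2)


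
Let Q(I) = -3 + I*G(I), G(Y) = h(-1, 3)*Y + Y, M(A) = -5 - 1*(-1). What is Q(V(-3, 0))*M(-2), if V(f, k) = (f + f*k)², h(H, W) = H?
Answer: 12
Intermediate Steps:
M(A) = -4 (M(A) = -5 + 1 = -4)
G(Y) = 0 (G(Y) = -Y + Y = 0)
Q(I) = -3 (Q(I) = -3 + I*0 = -3 + 0 = -3)
Q(V(-3, 0))*M(-2) = -3*(-4) = 12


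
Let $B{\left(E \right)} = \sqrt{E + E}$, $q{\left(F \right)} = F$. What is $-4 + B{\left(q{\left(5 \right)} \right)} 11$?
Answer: $-4 + 11 \sqrt{10} \approx 30.785$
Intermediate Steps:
$B{\left(E \right)} = \sqrt{2} \sqrt{E}$ ($B{\left(E \right)} = \sqrt{2 E} = \sqrt{2} \sqrt{E}$)
$-4 + B{\left(q{\left(5 \right)} \right)} 11 = -4 + \sqrt{2} \sqrt{5} \cdot 11 = -4 + \sqrt{10} \cdot 11 = -4 + 11 \sqrt{10}$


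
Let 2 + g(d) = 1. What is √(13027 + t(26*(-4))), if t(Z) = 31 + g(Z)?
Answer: √13057 ≈ 114.27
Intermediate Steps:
g(d) = -1 (g(d) = -2 + 1 = -1)
t(Z) = 30 (t(Z) = 31 - 1 = 30)
√(13027 + t(26*(-4))) = √(13027 + 30) = √13057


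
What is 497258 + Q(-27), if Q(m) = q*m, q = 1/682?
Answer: 339129929/682 ≈ 4.9726e+5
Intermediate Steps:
q = 1/682 ≈ 0.0014663
Q(m) = m/682
497258 + Q(-27) = 497258 + (1/682)*(-27) = 497258 - 27/682 = 339129929/682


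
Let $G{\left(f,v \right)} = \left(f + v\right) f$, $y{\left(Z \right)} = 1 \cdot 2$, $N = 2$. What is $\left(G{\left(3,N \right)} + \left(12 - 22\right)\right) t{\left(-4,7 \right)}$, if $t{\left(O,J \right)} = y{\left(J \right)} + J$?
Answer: $45$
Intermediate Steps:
$y{\left(Z \right)} = 2$
$G{\left(f,v \right)} = f \left(f + v\right)$
$t{\left(O,J \right)} = 2 + J$
$\left(G{\left(3,N \right)} + \left(12 - 22\right)\right) t{\left(-4,7 \right)} = \left(3 \left(3 + 2\right) + \left(12 - 22\right)\right) \left(2 + 7\right) = \left(3 \cdot 5 - 10\right) 9 = \left(15 - 10\right) 9 = 5 \cdot 9 = 45$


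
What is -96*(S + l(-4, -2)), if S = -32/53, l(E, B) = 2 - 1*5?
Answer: 18336/53 ≈ 345.96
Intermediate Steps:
l(E, B) = -3 (l(E, B) = 2 - 5 = -3)
S = -32/53 (S = -32*1/53 = -32/53 ≈ -0.60377)
-96*(S + l(-4, -2)) = -96*(-32/53 - 3) = -96*(-191/53) = 18336/53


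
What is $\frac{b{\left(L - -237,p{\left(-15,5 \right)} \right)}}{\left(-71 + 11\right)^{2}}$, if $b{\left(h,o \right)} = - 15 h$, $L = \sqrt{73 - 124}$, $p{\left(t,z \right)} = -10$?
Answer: $- \frac{79}{80} - \frac{i \sqrt{51}}{240} \approx -0.9875 - 0.029756 i$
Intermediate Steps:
$L = i \sqrt{51}$ ($L = \sqrt{-51} = i \sqrt{51} \approx 7.1414 i$)
$\frac{b{\left(L - -237,p{\left(-15,5 \right)} \right)}}{\left(-71 + 11\right)^{2}} = \frac{\left(-15\right) \left(i \sqrt{51} - -237\right)}{\left(-71 + 11\right)^{2}} = \frac{\left(-15\right) \left(i \sqrt{51} + 237\right)}{\left(-60\right)^{2}} = \frac{\left(-15\right) \left(237 + i \sqrt{51}\right)}{3600} = \left(-3555 - 15 i \sqrt{51}\right) \frac{1}{3600} = - \frac{79}{80} - \frac{i \sqrt{51}}{240}$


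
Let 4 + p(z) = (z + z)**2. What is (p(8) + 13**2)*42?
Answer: 17682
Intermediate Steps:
p(z) = -4 + 4*z**2 (p(z) = -4 + (z + z)**2 = -4 + (2*z)**2 = -4 + 4*z**2)
(p(8) + 13**2)*42 = ((-4 + 4*8**2) + 13**2)*42 = ((-4 + 4*64) + 169)*42 = ((-4 + 256) + 169)*42 = (252 + 169)*42 = 421*42 = 17682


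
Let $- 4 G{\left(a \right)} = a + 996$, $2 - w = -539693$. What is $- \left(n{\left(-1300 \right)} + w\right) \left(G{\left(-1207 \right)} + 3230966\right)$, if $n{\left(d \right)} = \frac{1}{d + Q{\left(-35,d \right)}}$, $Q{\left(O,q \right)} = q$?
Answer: $- \frac{725406099824037}{416} \approx -1.7438 \cdot 10^{12}$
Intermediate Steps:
$w = 539695$ ($w = 2 - -539693 = 2 + 539693 = 539695$)
$G{\left(a \right)} = -249 - \frac{a}{4}$ ($G{\left(a \right)} = - \frac{a + 996}{4} = - \frac{996 + a}{4} = -249 - \frac{a}{4}$)
$n{\left(d \right)} = \frac{1}{2 d}$ ($n{\left(d \right)} = \frac{1}{d + d} = \frac{1}{2 d}$)
$- \left(n{\left(-1300 \right)} + w\right) \left(G{\left(-1207 \right)} + 3230966\right) = - \left(\frac{1}{2 \left(-1300\right)} + 539695\right) \left(\left(-249 - - \frac{1207}{4}\right) + 3230966\right) = - \left(\frac{1}{2} \left(- \frac{1}{1300}\right) + 539695\right) \left(\left(-249 + \frac{1207}{4}\right) + 3230966\right) = - \left(- \frac{1}{2600} + 539695\right) \left(\frac{211}{4} + 3230966\right) = - \frac{1403206999 \cdot 12924075}{2600 \cdot 4} = \left(-1\right) \frac{725406099824037}{416} = - \frac{725406099824037}{416}$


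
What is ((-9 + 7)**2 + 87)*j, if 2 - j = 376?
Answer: -34034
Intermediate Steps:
j = -374 (j = 2 - 1*376 = 2 - 376 = -374)
((-9 + 7)**2 + 87)*j = ((-9 + 7)**2 + 87)*(-374) = ((-2)**2 + 87)*(-374) = (4 + 87)*(-374) = 91*(-374) = -34034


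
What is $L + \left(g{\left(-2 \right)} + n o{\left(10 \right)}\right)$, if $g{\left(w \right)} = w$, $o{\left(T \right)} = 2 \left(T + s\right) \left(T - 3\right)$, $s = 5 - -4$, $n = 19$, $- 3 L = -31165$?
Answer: $\frac{46321}{3} \approx 15440.0$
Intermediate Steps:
$L = \frac{31165}{3}$ ($L = \left(- \frac{1}{3}\right) \left(-31165\right) = \frac{31165}{3} \approx 10388.0$)
$s = 9$ ($s = 5 + 4 = 9$)
$o{\left(T \right)} = 2 \left(-3 + T\right) \left(9 + T\right)$ ($o{\left(T \right)} = 2 \left(T + 9\right) \left(T - 3\right) = 2 \left(9 + T\right) \left(-3 + T\right) = 2 \left(-3 + T\right) \left(9 + T\right)$)
$L + \left(g{\left(-2 \right)} + n o{\left(10 \right)}\right) = \frac{31165}{3} - \left(2 - 19 \left(-54 + 2 \cdot 10^{2} + 12 \cdot 10\right)\right) = \frac{31165}{3} - \left(2 - 19 \left(-54 + 2 \cdot 100 + 120\right)\right) = \frac{31165}{3} - \left(2 - 19 \left(-54 + 200 + 120\right)\right) = \frac{31165}{3} + \left(-2 + 19 \cdot 266\right) = \frac{31165}{3} + \left(-2 + 5054\right) = \frac{31165}{3} + 5052 = \frac{46321}{3}$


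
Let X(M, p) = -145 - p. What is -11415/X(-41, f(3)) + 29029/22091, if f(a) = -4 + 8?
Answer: 256494086/3291559 ≈ 77.925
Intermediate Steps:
f(a) = 4
-11415/X(-41, f(3)) + 29029/22091 = -11415/(-145 - 1*4) + 29029/22091 = -11415/(-145 - 4) + 29029*(1/22091) = -11415/(-149) + 29029/22091 = -11415*(-1/149) + 29029/22091 = 11415/149 + 29029/22091 = 256494086/3291559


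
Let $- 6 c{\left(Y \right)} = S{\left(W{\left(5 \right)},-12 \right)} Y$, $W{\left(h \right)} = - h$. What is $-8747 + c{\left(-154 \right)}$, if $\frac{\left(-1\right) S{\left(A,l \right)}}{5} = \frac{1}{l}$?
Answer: $- \frac{314507}{36} \approx -8736.3$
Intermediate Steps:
$S{\left(A,l \right)} = - \frac{5}{l}$
$c{\left(Y \right)} = - \frac{5 Y}{72}$ ($c{\left(Y \right)} = - \frac{- \frac{5}{-12} Y}{6} = - \frac{\left(-5\right) \left(- \frac{1}{12}\right) Y}{6} = - \frac{\frac{5}{12} Y}{6} = - \frac{5 Y}{72}$)
$-8747 + c{\left(-154 \right)} = -8747 - - \frac{385}{36} = -8747 + \frac{385}{36} = - \frac{314507}{36}$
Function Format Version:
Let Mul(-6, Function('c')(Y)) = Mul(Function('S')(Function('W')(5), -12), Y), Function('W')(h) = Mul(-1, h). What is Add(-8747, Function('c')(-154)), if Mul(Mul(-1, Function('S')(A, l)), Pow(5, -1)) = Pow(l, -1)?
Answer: Rational(-314507, 36) ≈ -8736.3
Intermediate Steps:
Function('S')(A, l) = Mul(-5, Pow(l, -1))
Function('c')(Y) = Mul(Rational(-5, 72), Y) (Function('c')(Y) = Mul(Rational(-1, 6), Mul(Mul(-5, Pow(-12, -1)), Y)) = Mul(Rational(-1, 6), Mul(Mul(-5, Rational(-1, 12)), Y)) = Mul(Rational(-1, 6), Mul(Rational(5, 12), Y)) = Mul(Rational(-5, 72), Y))
Add(-8747, Function('c')(-154)) = Add(-8747, Mul(Rational(-5, 72), -154)) = Add(-8747, Rational(385, 36)) = Rational(-314507, 36)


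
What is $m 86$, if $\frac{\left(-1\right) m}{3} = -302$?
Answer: $77916$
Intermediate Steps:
$m = 906$ ($m = \left(-3\right) \left(-302\right) = 906$)
$m 86 = 906 \cdot 86 = 77916$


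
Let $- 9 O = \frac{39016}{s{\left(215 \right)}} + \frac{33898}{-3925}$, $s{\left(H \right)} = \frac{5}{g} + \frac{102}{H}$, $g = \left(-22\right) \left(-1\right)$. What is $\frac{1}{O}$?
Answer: $- \frac{117243675}{724229286538} \approx -0.00016189$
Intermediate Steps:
$g = 22$
$s{\left(H \right)} = \frac{5}{22} + \frac{102}{H}$
$O = - \frac{724229286538}{117243675}$ ($O = - \frac{\frac{39016}{\frac{5}{22} + \frac{102}{215}} + \frac{33898}{-3925}}{9} = - \frac{\frac{39016}{\frac{5}{22} + 102 \cdot \frac{1}{215}} + 33898 \left(- \frac{1}{3925}\right)}{9} = - \frac{\frac{39016}{\frac{5}{22} + \frac{102}{215}} - \frac{33898}{3925}}{9} = - \frac{\frac{39016}{\frac{3319}{4730}} - \frac{33898}{3925}}{9} = - \frac{39016 \cdot \frac{4730}{3319} - \frac{33898}{3925}}{9} = - \frac{\frac{184545680}{3319} - \frac{33898}{3925}}{9} = \left(- \frac{1}{9}\right) \frac{724229286538}{13027075} = - \frac{724229286538}{117243675} \approx -6177.1$)
$\frac{1}{O} = \frac{1}{- \frac{724229286538}{117243675}} = - \frac{117243675}{724229286538}$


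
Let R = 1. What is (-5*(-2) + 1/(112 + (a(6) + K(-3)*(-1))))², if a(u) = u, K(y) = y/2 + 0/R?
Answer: 5721664/57121 ≈ 100.17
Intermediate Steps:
K(y) = y/2 (K(y) = y/2 + 0/1 = y*(½) + 0*1 = y/2 + 0 = y/2)
(-5*(-2) + 1/(112 + (a(6) + K(-3)*(-1))))² = (-5*(-2) + 1/(112 + (6 + ((½)*(-3))*(-1))))² = (10 + 1/(112 + (6 - 3/2*(-1))))² = (10 + 1/(112 + (6 + 3/2)))² = (10 + 1/(112 + 15/2))² = (10 + 1/(239/2))² = (10 + 2/239)² = (2392/239)² = 5721664/57121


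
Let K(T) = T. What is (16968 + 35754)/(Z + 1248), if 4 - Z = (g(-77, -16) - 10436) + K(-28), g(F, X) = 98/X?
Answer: 140592/31259 ≈ 4.4977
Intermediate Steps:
Z = 83793/8 (Z = 4 - ((98/(-16) - 10436) - 28) = 4 - ((98*(-1/16) - 10436) - 28) = 4 - ((-49/8 - 10436) - 28) = 4 - (-83537/8 - 28) = 4 - 1*(-83761/8) = 4 + 83761/8 = 83793/8 ≈ 10474.)
(16968 + 35754)/(Z + 1248) = (16968 + 35754)/(83793/8 + 1248) = 52722/(93777/8) = 52722*(8/93777) = 140592/31259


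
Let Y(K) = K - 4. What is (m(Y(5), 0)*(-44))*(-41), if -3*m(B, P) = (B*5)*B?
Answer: -9020/3 ≈ -3006.7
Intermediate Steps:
Y(K) = -4 + K
m(B, P) = -5*B**2/3 (m(B, P) = -B*5*B/3 = -5*B*B/3 = -5*B**2/3)
(m(Y(5), 0)*(-44))*(-41) = (-5*(-4 + 5)**2/3*(-44))*(-41) = (-5/3*1**2*(-44))*(-41) = (-5/3*1*(-44))*(-41) = -5/3*(-44)*(-41) = (220/3)*(-41) = -9020/3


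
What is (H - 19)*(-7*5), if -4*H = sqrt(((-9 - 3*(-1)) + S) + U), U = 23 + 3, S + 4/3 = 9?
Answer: 665 + 35*sqrt(249)/12 ≈ 711.02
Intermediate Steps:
S = 23/3 (S = -4/3 + 9 = 23/3 ≈ 7.6667)
U = 26
H = -sqrt(249)/12 (H = -sqrt(((-9 - 3*(-1)) + 23/3) + 26)/4 = -sqrt(((-9 + 3) + 23/3) + 26)/4 = -sqrt((-6 + 23/3) + 26)/4 = -sqrt(5/3 + 26)/4 = -sqrt(249)/12 ≈ -1.3150)
(H - 19)*(-7*5) = (-sqrt(249)/12 - 19)*(-7*5) = (-19 - sqrt(249)/12)*(-35) = 665 + 35*sqrt(249)/12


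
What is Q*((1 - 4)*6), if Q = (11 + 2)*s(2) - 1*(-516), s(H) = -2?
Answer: -8820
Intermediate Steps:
Q = 490 (Q = (11 + 2)*(-2) - 1*(-516) = 13*(-2) + 516 = -26 + 516 = 490)
Q*((1 - 4)*6) = 490*((1 - 4)*6) = 490*(-3*6) = 490*(-18) = -8820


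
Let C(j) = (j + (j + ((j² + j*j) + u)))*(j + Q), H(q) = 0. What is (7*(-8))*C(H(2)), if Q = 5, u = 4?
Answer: -1120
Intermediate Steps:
C(j) = (5 + j)*(4 + 2*j + 2*j²) (C(j) = (j + (j + ((j² + j*j) + 4)))*(j + 5) = (j + (j + ((j² + j²) + 4)))*(5 + j) = (j + (j + (2*j² + 4)))*(5 + j) = (j + (j + (4 + 2*j²)))*(5 + j) = (j + (4 + j + 2*j²))*(5 + j) = (4 + 2*j + 2*j²)*(5 + j) = (5 + j)*(4 + 2*j + 2*j²))
(7*(-8))*C(H(2)) = (7*(-8))*(20 + 2*0³ + 12*0² + 14*0) = -56*(20 + 2*0 + 12*0 + 0) = -56*(20 + 0 + 0 + 0) = -56*20 = -1120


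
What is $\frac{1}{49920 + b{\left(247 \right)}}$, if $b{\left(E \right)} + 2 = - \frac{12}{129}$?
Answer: $\frac{43}{2146470} \approx 2.0033 \cdot 10^{-5}$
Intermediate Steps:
$b{\left(E \right)} = - \frac{90}{43}$ ($b{\left(E \right)} = -2 - \frac{12}{129} = -2 - \frac{4}{43} = - \frac{90}{43}$)
$\frac{1}{49920 + b{\left(247 \right)}} = \frac{1}{49920 - \frac{90}{43}} = \frac{1}{\frac{2146470}{43}} = \frac{43}{2146470}$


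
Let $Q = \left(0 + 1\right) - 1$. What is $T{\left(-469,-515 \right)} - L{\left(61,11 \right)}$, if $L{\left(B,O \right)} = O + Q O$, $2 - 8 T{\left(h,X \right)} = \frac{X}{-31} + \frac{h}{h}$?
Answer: $- \frac{803}{62} \approx -12.952$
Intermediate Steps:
$Q = 0$ ($Q = 1 - 1 = 0$)
$T{\left(h,X \right)} = \frac{1}{8} + \frac{X}{248}$ ($T{\left(h,X \right)} = \frac{1}{4} - \frac{\frac{X}{-31} + \frac{h}{h}}{8} = \frac{1}{4} - \frac{X \left(- \frac{1}{31}\right) + 1}{8} = \frac{1}{4} - \frac{- \frac{X}{31} + 1}{8} = \frac{1}{4} - \frac{1 - \frac{X}{31}}{8} = \frac{1}{4} + \left(- \frac{1}{8} + \frac{X}{248}\right) = \frac{1}{8} + \frac{X}{248}$)
$L{\left(B,O \right)} = O$ ($L{\left(B,O \right)} = O + 0 O = O + 0 = O$)
$T{\left(-469,-515 \right)} - L{\left(61,11 \right)} = \left(\frac{1}{8} + \frac{1}{248} \left(-515\right)\right) - 11 = \left(\frac{1}{8} - \frac{515}{248}\right) - 11 = - \frac{121}{62} - 11 = - \frac{803}{62}$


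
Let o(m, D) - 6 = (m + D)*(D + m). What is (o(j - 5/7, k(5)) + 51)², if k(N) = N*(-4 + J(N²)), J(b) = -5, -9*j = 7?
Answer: 77532850215076/15752961 ≈ 4.9218e+6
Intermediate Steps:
j = -7/9 (j = -⅑*7 = -7/9 ≈ -0.77778)
k(N) = -9*N (k(N) = N*(-4 - 5) = N*(-9) = -9*N)
o(m, D) = 6 + (D + m)² (o(m, D) = 6 + (m + D)*(D + m) = 6 + (D + m)*(D + m) = 6 + (D + m)²)
(o(j - 5/7, k(5)) + 51)² = ((6 + (-9*5 + (-7/9 - 5/7))²) + 51)² = ((6 + (-45 + (-7/9 - 5/7))²) + 51)² = ((6 + (-45 - 94/63)²) + 51)² = ((6 + (-2929/63)²) + 51)² = ((6 + 8579041/3969) + 51)² = (8602855/3969 + 51)² = (8805274/3969)² = 77532850215076/15752961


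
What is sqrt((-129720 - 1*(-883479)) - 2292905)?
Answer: I*sqrt(1539146) ≈ 1240.6*I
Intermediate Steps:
sqrt((-129720 - 1*(-883479)) - 2292905) = sqrt((-129720 + 883479) - 2292905) = sqrt(753759 - 2292905) = sqrt(-1539146) = I*sqrt(1539146)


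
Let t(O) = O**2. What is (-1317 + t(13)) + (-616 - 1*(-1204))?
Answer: -560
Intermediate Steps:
(-1317 + t(13)) + (-616 - 1*(-1204)) = (-1317 + 13**2) + (-616 - 1*(-1204)) = (-1317 + 169) + (-616 + 1204) = -1148 + 588 = -560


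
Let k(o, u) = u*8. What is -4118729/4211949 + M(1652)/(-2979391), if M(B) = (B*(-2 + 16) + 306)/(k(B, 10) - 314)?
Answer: -478564409978710/489412674779301 ≈ -0.97783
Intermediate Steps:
k(o, u) = 8*u
M(B) = -17/13 - 7*B/117 (M(B) = (B*(-2 + 16) + 306)/(8*10 - 314) = (B*14 + 306)/(80 - 314) = (14*B + 306)/(-234) = (306 + 14*B)*(-1/234) = -17/13 - 7*B/117)
-4118729/4211949 + M(1652)/(-2979391) = -4118729/4211949 + (-17/13 - 7/117*1652)/(-2979391) = -4118729*1/4211949 + (-17/13 - 11564/117)*(-1/2979391) = -4118729/4211949 - 11717/117*(-1/2979391) = -4118729/4211949 + 11717/348588747 = -478564409978710/489412674779301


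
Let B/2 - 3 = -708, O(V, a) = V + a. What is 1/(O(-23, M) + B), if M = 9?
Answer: -1/1424 ≈ -0.00070225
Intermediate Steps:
B = -1410 (B = 6 + 2*(-708) = 6 - 1416 = -1410)
1/(O(-23, M) + B) = 1/((-23 + 9) - 1410) = 1/(-14 - 1410) = 1/(-1424) = -1/1424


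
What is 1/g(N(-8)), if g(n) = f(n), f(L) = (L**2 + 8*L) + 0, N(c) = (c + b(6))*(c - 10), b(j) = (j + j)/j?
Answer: 1/12528 ≈ 7.9821e-5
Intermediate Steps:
b(j) = 2 (b(j) = (2*j)/j = 2)
N(c) = (-10 + c)*(2 + c) (N(c) = (c + 2)*(c - 10) = (2 + c)*(-10 + c) = (-10 + c)*(2 + c))
f(L) = L**2 + 8*L
g(n) = n*(8 + n)
1/g(N(-8)) = 1/((-20 + (-8)**2 - 8*(-8))*(8 + (-20 + (-8)**2 - 8*(-8)))) = 1/((-20 + 64 + 64)*(8 + (-20 + 64 + 64))) = 1/(108*(8 + 108)) = 1/(108*116) = 1/12528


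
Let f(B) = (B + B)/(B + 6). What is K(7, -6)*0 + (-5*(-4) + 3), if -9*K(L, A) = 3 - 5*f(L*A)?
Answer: 23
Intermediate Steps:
f(B) = 2*B/(6 + B) (f(B) = (2*B)/(6 + B) = 2*B/(6 + B))
K(L, A) = -1/3 + 10*A*L/(9*(6 + A*L)) (K(L, A) = -(3 - 10*L*A/(6 + L*A))/9 = -(3 - 10*A*L/(6 + A*L))/9 = -1/3 + 10*A*L/(9*(6 + A*L)))
K(7, -6)*0 + (-5*(-4) + 3) = ((-18 + 7*(-6)*7)/(9*(6 - 6*7)))*0 + (-5*(-4) + 3) = ((-18 - 294)/(9*(6 - 42)))*0 + (20 + 3) = ((1/9)*(-312)/(-36))*0 + 23 = ((1/9)*(-1/36)*(-312))*0 + 23 = (26/27)*0 + 23 = 0 + 23 = 23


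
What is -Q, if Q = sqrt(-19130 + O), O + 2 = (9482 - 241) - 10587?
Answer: -I*sqrt(20478) ≈ -143.1*I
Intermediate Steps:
O = -1348 (O = -2 + ((9482 - 241) - 10587) = -2 + (9241 - 10587) = -2 - 1346 = -1348)
Q = I*sqrt(20478) (Q = sqrt(-19130 - 1348) = sqrt(-20478) = I*sqrt(20478) ≈ 143.1*I)
-Q = -I*sqrt(20478)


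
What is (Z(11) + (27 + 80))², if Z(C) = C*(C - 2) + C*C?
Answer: 106929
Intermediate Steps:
Z(C) = C² + C*(-2 + C) (Z(C) = C*(-2 + C) + C² = C² + C*(-2 + C))
(Z(11) + (27 + 80))² = (2*11*(-1 + 11) + (27 + 80))² = (2*11*10 + 107)² = (220 + 107)² = 327² = 106929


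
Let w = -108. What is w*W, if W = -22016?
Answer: 2377728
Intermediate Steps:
w*W = -108*(-22016) = 2377728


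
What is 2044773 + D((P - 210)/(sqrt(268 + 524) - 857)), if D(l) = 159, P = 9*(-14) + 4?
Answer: 2044932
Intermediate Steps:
P = -122 (P = -126 + 4 = -122)
2044773 + D((P - 210)/(sqrt(268 + 524) - 857)) = 2044773 + 159 = 2044932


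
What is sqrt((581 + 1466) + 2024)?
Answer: sqrt(4071) ≈ 63.804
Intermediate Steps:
sqrt((581 + 1466) + 2024) = sqrt(2047 + 2024) = sqrt(4071)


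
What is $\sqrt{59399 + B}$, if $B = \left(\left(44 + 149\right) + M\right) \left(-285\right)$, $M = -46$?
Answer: $4 \sqrt{1094} \approx 132.3$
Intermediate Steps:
$B = -41895$ ($B = \left(\left(44 + 149\right) - 46\right) \left(-285\right) = \left(193 - 46\right) \left(-285\right) = 147 \left(-285\right) = -41895$)
$\sqrt{59399 + B} = \sqrt{59399 - 41895} = \sqrt{17504} = 4 \sqrt{1094}$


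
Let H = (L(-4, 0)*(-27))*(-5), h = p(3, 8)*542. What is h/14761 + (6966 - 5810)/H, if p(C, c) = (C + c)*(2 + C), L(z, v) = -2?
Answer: -4507508/1992735 ≈ -2.2620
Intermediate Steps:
p(C, c) = (2 + C)*(C + c)
h = 29810 (h = (3² + 2*3 + 2*8 + 3*8)*542 = (9 + 6 + 16 + 24)*542 = 55*542 = 29810)
H = -270 (H = -2*(-27)*(-5) = 54*(-5) = -270)
h/14761 + (6966 - 5810)/H = 29810/14761 + (6966 - 5810)/(-270) = 29810*(1/14761) + 1156*(-1/270) = 29810/14761 - 578/135 = -4507508/1992735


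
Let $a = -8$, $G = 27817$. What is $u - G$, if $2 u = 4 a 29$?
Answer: $-28281$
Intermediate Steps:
$u = -464$ ($u = \frac{4 \left(-8\right) 29}{2} = \frac{\left(-32\right) 29}{2} = \frac{1}{2} \left(-928\right) = -464$)
$u - G = -464 - 27817 = -28281$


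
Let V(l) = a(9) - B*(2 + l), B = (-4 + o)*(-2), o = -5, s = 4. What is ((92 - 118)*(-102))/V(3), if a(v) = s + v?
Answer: -2652/77 ≈ -34.442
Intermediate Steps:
B = 18 (B = (-4 - 5)*(-2) = -9*(-2) = 18)
a(v) = 4 + v
V(l) = -23 - 18*l (V(l) = (4 + 9) - 18*(2 + l) = 13 - (36 + 18*l) = 13 + (-36 - 18*l) = -23 - 18*l)
((92 - 118)*(-102))/V(3) = ((92 - 118)*(-102))/(-23 - 18*3) = (-26*(-102))/(-23 - 54) = 2652/(-77) = 2652*(-1/77) = -2652/77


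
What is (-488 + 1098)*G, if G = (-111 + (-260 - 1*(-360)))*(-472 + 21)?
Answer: 3026210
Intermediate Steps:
G = 4961 (G = (-111 + (-260 + 360))*(-451) = (-111 + 100)*(-451) = -11*(-451) = 4961)
(-488 + 1098)*G = (-488 + 1098)*4961 = 610*4961 = 3026210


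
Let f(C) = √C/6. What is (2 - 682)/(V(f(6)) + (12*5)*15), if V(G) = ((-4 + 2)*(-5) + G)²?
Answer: -24484080/36009601 + 81600*√6/36009601 ≈ -0.67438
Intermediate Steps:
f(C) = √C/6
V(G) = (10 + G)² (V(G) = (-2*(-5) + G)² = (10 + G)²)
(2 - 682)/(V(f(6)) + (12*5)*15) = (2 - 682)/((10 + √6/6)² + (12*5)*15) = -680/((10 + √6/6)² + 60*15) = -680/((10 + √6/6)² + 900) = -680/(900 + (10 + √6/6)²)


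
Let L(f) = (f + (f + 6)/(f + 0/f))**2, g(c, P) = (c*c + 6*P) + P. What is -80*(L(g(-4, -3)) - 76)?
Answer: 19584/5 ≈ 3916.8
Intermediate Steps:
g(c, P) = c**2 + 7*P (g(c, P) = (c**2 + 6*P) + P = c**2 + 7*P)
L(f) = (f + (6 + f)/f)**2 (L(f) = (f + (6 + f)/(f + 0))**2 = (f + (6 + f)/f)**2)
-80*(L(g(-4, -3)) - 76) = -80*((6 + ((-4)**2 + 7*(-3)) + ((-4)**2 + 7*(-3))**2)**2/((-4)**2 + 7*(-3))**2 - 76) = -80*((6 + (16 - 21) + (16 - 21)**2)**2/(16 - 21)**2 - 76) = -80*((6 - 5 + (-5)**2)**2/(-5)**2 - 76) = -80*((6 - 5 + 25)**2/25 - 76) = -80*((1/25)*26**2 - 76) = -80*((1/25)*676 - 76) = -80*(676/25 - 76) = -80*(-1224/25) = 19584/5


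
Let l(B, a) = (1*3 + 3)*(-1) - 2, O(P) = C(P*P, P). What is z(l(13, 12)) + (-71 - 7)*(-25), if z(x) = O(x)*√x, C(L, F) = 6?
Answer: 1950 + 12*I*√2 ≈ 1950.0 + 16.971*I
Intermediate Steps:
O(P) = 6
l(B, a) = -8 (l(B, a) = (3 + 3)*(-1) - 2 = 6*(-1) - 2 = -6 - 2 = -8)
z(x) = 6*√x
z(l(13, 12)) + (-71 - 7)*(-25) = 6*√(-8) + (-71 - 7)*(-25) = 6*(2*I*√2) - 78*(-25) = 12*I*√2 + 1950 = 1950 + 12*I*√2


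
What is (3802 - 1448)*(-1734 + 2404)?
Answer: 1577180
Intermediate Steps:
(3802 - 1448)*(-1734 + 2404) = 2354*670 = 1577180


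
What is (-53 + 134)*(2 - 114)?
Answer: -9072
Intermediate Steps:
(-53 + 134)*(2 - 114) = 81*(-112) = -9072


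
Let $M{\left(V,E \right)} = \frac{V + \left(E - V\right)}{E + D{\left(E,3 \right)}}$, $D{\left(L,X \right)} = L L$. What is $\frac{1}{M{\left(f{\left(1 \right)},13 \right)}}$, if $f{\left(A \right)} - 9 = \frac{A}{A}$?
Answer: $14$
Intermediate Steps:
$f{\left(A \right)} = 10$ ($f{\left(A \right)} = 9 + \frac{A}{A} = 9 + 1 = 10$)
$D{\left(L,X \right)} = L^{2}$
$M{\left(V,E \right)} = \frac{E}{E + E^{2}}$ ($M{\left(V,E \right)} = \frac{V + \left(E - V\right)}{E + E^{2}} = \frac{E}{E + E^{2}}$)
$\frac{1}{M{\left(f{\left(1 \right)},13 \right)}} = \frac{1}{\frac{1}{1 + 13}} = \frac{1}{\frac{1}{14}} = 14$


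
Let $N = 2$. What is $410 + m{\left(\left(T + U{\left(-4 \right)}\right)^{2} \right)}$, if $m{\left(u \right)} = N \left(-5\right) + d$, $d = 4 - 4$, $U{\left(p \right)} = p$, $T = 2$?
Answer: $400$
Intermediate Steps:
$d = 0$
$m{\left(u \right)} = -10$ ($m{\left(u \right)} = 2 \left(-5\right) + 0 = -10 + 0 = -10$)
$410 + m{\left(\left(T + U{\left(-4 \right)}\right)^{2} \right)} = 410 - 10 = 400$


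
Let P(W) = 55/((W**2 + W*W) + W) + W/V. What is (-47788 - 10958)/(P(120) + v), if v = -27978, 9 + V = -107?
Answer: 9853819056/4693091009 ≈ 2.0996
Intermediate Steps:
V = -116 (V = -9 - 107 = -116)
P(W) = 55/(W + 2*W**2) - W/116 (P(W) = 55/((W**2 + W*W) + W) + W/(-116) = 55/((W**2 + W**2) + W) + W*(-1/116) = 55/(2*W**2 + W) - W/116 = 55/(W + 2*W**2) - W/116)
(-47788 - 10958)/(P(120) + v) = (-47788 - 10958)/((1/116)*(6380 - 1*120**2 - 2*120**3)/(120*(1 + 2*120)) - 27978) = -58746/((1/116)*(1/120)*(6380 - 1*14400 - 2*1728000)/(1 + 240) - 27978) = -58746/((1/116)*(1/120)*(6380 - 14400 - 3456000)/241 - 27978) = -58746/((1/116)*(1/120)*(1/241)*(-3464020) - 27978) = -58746/(-173201/167736 - 27978) = -58746/(-4693091009/167736) = -58746*(-167736/4693091009) = 9853819056/4693091009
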